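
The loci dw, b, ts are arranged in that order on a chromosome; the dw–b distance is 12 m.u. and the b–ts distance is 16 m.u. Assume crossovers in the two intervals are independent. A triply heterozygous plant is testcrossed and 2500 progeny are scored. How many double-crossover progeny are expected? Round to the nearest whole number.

Map distances give recombination frequencies of 0.120 and 0.160 for the two intervals.
With no interference, expected double-crossover frequency = 0.120 × 0.160 = 0.01920.
Expected number = 0.01920 × 2500 = 48.00 ≈ 48.

48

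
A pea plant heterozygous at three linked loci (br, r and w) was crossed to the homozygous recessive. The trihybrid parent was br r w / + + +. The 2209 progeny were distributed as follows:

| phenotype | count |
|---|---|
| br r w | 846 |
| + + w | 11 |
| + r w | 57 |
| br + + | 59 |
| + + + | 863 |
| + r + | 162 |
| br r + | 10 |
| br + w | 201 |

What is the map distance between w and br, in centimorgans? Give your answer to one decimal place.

The two rarest classes, br r + and + + w, are the double crossovers. Comparing them with the parentals, only the w allele has switched, so w is the middle locus and the order is r – w – br.
Crossovers in the w–br interval produce the single-crossover classes + r w and br + + (57 + 59 = 116) plus the double crossovers (21).
RF(w–br) = (116 + 21) / 2209 = 137/2209 = 0.0620 → 6.2 centimorgans.

6.2 centimorgans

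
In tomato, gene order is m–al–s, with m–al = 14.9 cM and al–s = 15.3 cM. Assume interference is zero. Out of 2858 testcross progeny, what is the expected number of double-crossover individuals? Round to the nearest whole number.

Map distances give recombination frequencies of 0.149 and 0.153 for the two intervals.
With no interference, expected double-crossover frequency = 0.149 × 0.153 = 0.02280.
Expected number = 0.02280 × 2858 = 65.15 ≈ 65.

65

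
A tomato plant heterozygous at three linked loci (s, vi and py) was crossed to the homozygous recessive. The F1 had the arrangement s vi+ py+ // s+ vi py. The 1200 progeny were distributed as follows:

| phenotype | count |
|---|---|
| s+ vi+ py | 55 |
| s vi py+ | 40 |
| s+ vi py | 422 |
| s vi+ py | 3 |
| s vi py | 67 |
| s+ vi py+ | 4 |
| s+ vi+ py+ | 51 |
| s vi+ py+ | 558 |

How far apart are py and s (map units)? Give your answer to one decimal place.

The two rarest classes, s vi+ py and s+ vi py+, are the double crossovers. Comparing them with the parentals, only the py allele has switched, so py is the middle locus and the order is s – py – vi.
Crossovers in the s–py interval produce the single-crossover classes s+ vi+ py+ and s vi py (51 + 67 = 118) plus the double crossovers (7).
RF(s–py) = (118 + 7) / 1200 = 125/1200 = 0.1042 → 10.4 map units.

10.4 map units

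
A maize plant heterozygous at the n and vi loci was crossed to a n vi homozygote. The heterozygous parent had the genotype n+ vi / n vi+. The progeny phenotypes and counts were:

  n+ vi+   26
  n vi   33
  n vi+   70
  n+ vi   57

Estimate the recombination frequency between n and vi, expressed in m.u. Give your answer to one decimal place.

31.7 m.u.

The recombinant classes are n+ vi+ and n vi: 26 + 33 = 59.
Recombination frequency = 59/186 = 0.3172 ≈ 31.7%, i.e. 31.7 m.u.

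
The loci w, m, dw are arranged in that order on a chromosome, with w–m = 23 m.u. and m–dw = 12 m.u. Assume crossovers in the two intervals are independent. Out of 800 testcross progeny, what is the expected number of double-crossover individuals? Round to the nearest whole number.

Map distances give recombination frequencies of 0.230 and 0.120 for the two intervals.
With no interference, expected double-crossover frequency = 0.230 × 0.120 = 0.02760.
Expected number = 0.02760 × 800 = 22.08 ≈ 22.

22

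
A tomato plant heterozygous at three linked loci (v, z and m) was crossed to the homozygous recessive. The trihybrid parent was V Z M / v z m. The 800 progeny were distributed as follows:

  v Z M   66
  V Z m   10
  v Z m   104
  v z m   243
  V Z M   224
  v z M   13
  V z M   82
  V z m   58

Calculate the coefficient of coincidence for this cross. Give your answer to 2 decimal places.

The two rarest classes, V Z m and v z M, are the double crossovers. Comparing them with the parentals, only the m allele has switched, so m is the middle locus and the order is v – m – z.
v–m: (124 + 23)/800 = 0.1837; m–z: (186 + 23)/800 = 0.2612.
Expected DCO frequency = 0.1837 × 0.2612 ≈ 0.04798; observed = 23/800 ≈ 0.02875.
Coefficient of coincidence = 0.02875/0.04798 ≈ 0.60.

0.60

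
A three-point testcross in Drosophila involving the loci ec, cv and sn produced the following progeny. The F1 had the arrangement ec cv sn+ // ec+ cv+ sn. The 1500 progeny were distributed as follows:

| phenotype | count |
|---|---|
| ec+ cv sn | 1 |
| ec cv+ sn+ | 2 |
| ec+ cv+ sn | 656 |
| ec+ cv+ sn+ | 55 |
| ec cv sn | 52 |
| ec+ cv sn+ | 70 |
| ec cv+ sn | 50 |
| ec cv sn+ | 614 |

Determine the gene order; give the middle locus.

cv

The two rarest classes, ec cv+ sn+ and ec+ cv sn, are the double crossovers. Comparing them with the parentals, only the cv allele has switched, so cv is the middle locus and the order is ec – cv – sn.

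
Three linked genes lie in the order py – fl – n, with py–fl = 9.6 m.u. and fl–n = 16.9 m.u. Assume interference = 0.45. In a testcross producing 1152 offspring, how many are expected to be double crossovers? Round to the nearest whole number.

Map distances give recombination frequencies of 0.096 and 0.169 for the two intervals.
With interference 0.45 (so coincidence = 0.55), expected double-crossover frequency = 0.096 × 0.169 × 0.55 = 0.00892.
Expected number = 0.00892 × 1152 = 10.28 ≈ 10.

10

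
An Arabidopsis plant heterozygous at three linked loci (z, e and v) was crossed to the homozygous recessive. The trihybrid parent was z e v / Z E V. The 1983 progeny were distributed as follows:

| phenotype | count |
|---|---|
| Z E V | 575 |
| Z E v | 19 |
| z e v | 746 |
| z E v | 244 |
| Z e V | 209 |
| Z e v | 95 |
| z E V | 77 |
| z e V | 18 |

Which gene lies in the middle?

v

The two rarest classes, z e V and Z E v, are the double crossovers. Comparing them with the parentals, only the v allele has switched, so v is the middle locus and the order is z – v – e.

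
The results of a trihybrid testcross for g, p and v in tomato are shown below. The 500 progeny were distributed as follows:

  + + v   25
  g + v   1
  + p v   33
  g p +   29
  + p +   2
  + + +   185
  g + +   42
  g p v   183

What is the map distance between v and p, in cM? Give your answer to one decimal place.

11.4 cM

The two most frequent reciprocal classes, g p v and + + +, are the parental types, so the F1 was g p v / + + +.
The two rarest classes, g + v and + p +, are the double crossovers. Comparing them with the parentals, only the p allele has switched, so p is the middle locus and the order is g – p – v.
Crossovers in the p–v interval produce the single-crossover classes g p + and + + v (29 + 25 = 54) plus the double crossovers (3).
RF(p–v) = (54 + 3) / 500 = 57/500 = 0.1140 → 11.4 cM.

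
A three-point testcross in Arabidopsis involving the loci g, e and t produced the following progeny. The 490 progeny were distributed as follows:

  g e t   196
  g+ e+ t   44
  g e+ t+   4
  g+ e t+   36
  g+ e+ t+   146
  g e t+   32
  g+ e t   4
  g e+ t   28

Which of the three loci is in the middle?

g

The two most frequent reciprocal classes, g e t and g+ e+ t+, are the parental types, so the F1 was g e t / g+ e+ t+.
The two rarest classes, g+ e t and g e+ t+, are the double crossovers. Comparing them with the parentals, only the g allele has switched, so g is the middle locus and the order is t – g – e.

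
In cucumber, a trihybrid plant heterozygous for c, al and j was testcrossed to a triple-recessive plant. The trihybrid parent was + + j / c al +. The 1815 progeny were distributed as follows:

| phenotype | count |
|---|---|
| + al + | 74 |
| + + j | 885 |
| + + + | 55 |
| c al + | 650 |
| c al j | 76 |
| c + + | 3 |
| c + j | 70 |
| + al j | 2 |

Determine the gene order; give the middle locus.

al

The two rarest classes, + al j and c + +, are the double crossovers. Comparing them with the parentals, only the al allele has switched, so al is the middle locus and the order is j – al – c.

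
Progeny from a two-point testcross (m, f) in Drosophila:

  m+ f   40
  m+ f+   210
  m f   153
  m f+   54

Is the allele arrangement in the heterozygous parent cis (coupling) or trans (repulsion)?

cis

The two most frequent classes are m+ f+ (210) and m f (153); these are the parental (non-recombinant) types.
So the F1 carried m+ f+ on one chromosome and m f on the other — the recessive alleles are on the same chromosome (cis / coupling).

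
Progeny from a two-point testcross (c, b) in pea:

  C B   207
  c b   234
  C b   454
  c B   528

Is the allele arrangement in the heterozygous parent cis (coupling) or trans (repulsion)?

trans

The two most frequent classes are C b (454) and c B (528); these are the parental (non-recombinant) types.
So the F1 carried C b on one chromosome and c B on the other — the recessive alleles are on opposite chromosomes (trans / repulsion).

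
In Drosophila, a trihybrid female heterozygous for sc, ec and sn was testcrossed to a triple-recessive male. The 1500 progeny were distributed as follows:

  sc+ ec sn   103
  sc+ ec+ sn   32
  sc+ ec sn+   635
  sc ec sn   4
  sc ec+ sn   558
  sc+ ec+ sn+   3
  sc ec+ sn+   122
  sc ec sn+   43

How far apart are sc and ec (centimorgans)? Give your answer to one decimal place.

The two most frequent reciprocal classes, sc+ ec sn+ and sc ec+ sn, are the parental types, so the F1 was sc+ ec sn+ / sc ec+ sn.
The two rarest classes, sc+ ec+ sn+ and sc ec sn, are the double crossovers. Comparing them with the parentals, only the ec allele has switched, so ec is the middle locus and the order is sc – ec – sn.
Crossovers in the sc–ec interval produce the single-crossover classes sc ec sn+ and sc+ ec+ sn (43 + 32 = 75) plus the double crossovers (7).
RF(sc–ec) = (75 + 7) / 1500 = 82/1500 = 0.0547 → 5.5 centimorgans.

5.5 centimorgans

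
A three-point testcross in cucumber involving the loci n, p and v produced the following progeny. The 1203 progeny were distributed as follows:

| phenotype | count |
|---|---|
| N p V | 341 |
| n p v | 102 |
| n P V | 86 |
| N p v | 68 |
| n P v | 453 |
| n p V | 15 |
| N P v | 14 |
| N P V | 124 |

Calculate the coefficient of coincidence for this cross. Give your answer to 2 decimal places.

0.75

The two most frequent reciprocal classes, N p V and n P v, are the parental types, so the F1 was N p V / n P v.
The two rarest classes, n p V and N P v, are the double crossovers. Comparing them with the parentals, only the n allele has switched, so n is the middle locus and the order is v – n – p.
v–n: (154 + 29)/1203 = 0.1521; n–p: (226 + 29)/1203 = 0.2120.
Expected DCO frequency = 0.1521 × 0.2120 ≈ 0.03225; observed = 29/1203 ≈ 0.02411.
Coefficient of coincidence = 0.02411/0.03225 ≈ 0.75.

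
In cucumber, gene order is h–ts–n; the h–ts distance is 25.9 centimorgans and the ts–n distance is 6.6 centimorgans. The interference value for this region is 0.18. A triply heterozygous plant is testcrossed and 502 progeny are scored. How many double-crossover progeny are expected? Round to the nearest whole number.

Map distances give recombination frequencies of 0.259 and 0.066 for the two intervals.
With interference 0.18 (so coincidence = 0.82), expected double-crossover frequency = 0.259 × 0.066 × 0.82 = 0.01402.
Expected number = 0.01402 × 502 = 7.04 ≈ 7.

7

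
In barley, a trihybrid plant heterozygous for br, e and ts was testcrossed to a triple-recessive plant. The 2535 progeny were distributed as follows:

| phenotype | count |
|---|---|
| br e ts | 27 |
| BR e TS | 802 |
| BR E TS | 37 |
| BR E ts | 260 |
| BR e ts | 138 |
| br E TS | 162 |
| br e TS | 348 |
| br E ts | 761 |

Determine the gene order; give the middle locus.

The two most frequent reciprocal classes, br E ts and BR e TS, are the parental types, so the F1 was br E ts / BR e TS.
The two rarest classes, br e ts and BR E TS, are the double crossovers. Comparing them with the parentals, only the e allele has switched, so e is the middle locus and the order is br – e – ts.

e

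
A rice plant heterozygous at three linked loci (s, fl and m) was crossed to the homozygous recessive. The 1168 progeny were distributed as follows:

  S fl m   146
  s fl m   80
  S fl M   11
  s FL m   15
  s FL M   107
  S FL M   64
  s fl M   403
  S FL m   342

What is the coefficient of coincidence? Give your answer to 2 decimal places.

0.64

The two most frequent reciprocal classes, s fl M and S FL m, are the parental types, so the F1 was s fl M / S FL m.
The two rarest classes, S fl M and s FL m, are the double crossovers. Comparing them with the parentals, only the s allele has switched, so s is the middle locus and the order is m – s – fl.
m–s: (144 + 26)/1168 = 0.1455; s–fl: (253 + 26)/1168 = 0.2389.
Expected DCO frequency = 0.1455 × 0.2389 ≈ 0.03476; observed = 26/1168 ≈ 0.02226.
Coefficient of coincidence = 0.02226/0.03476 ≈ 0.64.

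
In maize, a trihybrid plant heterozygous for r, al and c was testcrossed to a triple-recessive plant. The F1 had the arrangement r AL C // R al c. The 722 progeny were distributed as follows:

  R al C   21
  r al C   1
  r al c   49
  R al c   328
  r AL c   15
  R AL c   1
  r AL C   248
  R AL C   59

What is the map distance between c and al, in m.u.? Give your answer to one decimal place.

The two rarest classes, r al C and R AL c, are the double crossovers. Comparing them with the parentals, only the al allele has switched, so al is the middle locus and the order is c – al – r.
Crossovers in the c–al interval produce the single-crossover classes r AL c and R al C (15 + 21 = 36) plus the double crossovers (2).
RF(c–al) = (36 + 2) / 722 = 38/722 = 0.0526 → 5.3 m.u.

5.3 m.u.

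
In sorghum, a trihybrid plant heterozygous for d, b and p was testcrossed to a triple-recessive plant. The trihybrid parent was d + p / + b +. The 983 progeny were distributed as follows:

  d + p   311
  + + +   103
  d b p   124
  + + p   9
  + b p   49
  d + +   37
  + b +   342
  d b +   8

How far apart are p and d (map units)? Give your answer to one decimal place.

10.5 map units

The two rarest classes, + + p and d b +, are the double crossovers. Comparing them with the parentals, only the d allele has switched, so d is the middle locus and the order is b – d – p.
Crossovers in the d–p interval produce the single-crossover classes d + + and + b p (37 + 49 = 86) plus the double crossovers (17).
RF(d–p) = (86 + 17) / 983 = 103/983 = 0.1048 → 10.5 map units.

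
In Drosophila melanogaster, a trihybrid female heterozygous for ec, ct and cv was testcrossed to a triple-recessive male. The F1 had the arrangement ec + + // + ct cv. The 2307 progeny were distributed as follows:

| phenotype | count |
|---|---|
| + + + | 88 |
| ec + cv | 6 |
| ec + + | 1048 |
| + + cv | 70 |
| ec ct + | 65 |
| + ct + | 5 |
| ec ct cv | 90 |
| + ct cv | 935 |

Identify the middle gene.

cv

The two rarest classes, ec + cv and + ct +, are the double crossovers. Comparing them with the parentals, only the cv allele has switched, so cv is the middle locus and the order is ec – cv – ct.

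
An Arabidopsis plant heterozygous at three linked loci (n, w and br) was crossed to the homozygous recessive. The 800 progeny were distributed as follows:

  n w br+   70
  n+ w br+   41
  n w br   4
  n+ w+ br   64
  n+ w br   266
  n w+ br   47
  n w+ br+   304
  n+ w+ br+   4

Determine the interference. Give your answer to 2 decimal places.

The two most frequent reciprocal classes, n+ w br and n w+ br+, are the parental types, so the F1 was n+ w br / n w+ br+.
The two rarest classes, n w br and n+ w+ br+, are the double crossovers. Comparing them with the parentals, only the n allele has switched, so n is the middle locus and the order is w – n – br.
w–n: (134 + 8)/800 = 0.1775; n–br: (88 + 8)/800 = 0.1200.
Expected DCO frequency = 0.1775 × 0.1200 ≈ 0.02130; observed = 8/800 ≈ 0.01000.
Coefficient of coincidence = 0.01000/0.02130 ≈ 0.47; interference = 1 − 0.47 = 0.53.

0.53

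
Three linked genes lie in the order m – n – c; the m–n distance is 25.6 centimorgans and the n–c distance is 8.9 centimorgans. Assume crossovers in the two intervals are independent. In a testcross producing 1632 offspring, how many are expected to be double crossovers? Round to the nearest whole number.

37

Map distances give recombination frequencies of 0.256 and 0.089 for the two intervals.
With no interference, expected double-crossover frequency = 0.256 × 0.089 = 0.02278.
Expected number = 0.02278 × 1632 = 37.18 ≈ 37.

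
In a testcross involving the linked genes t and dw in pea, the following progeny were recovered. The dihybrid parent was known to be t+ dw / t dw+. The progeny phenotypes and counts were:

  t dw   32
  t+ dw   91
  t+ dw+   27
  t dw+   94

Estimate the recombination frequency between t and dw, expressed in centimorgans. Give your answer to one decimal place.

The recombinant classes are t+ dw+ and t dw: 27 + 32 = 59.
Recombination frequency = 59/244 = 0.2418 ≈ 24.2%, i.e. 24.2 centimorgans.

24.2 centimorgans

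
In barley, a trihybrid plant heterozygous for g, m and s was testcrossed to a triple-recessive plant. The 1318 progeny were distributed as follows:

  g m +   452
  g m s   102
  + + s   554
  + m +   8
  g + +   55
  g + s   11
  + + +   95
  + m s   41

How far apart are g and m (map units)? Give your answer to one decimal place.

8.7 map units

The two most frequent reciprocal classes, + + s and g m +, are the parental types, so the F1 was + + s / g m +.
The two rarest classes, g + s and + m +, are the double crossovers. Comparing them with the parentals, only the g allele has switched, so g is the middle locus and the order is m – g – s.
Crossovers in the m–g interval produce the single-crossover classes + m s and g + + (41 + 55 = 96) plus the double crossovers (19).
RF(m–g) = (96 + 19) / 1318 = 115/1318 = 0.0873 → 8.7 map units.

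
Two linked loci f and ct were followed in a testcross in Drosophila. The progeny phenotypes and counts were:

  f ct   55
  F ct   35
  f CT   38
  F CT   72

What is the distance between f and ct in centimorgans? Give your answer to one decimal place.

The two most frequent classes, F CT (72) and f ct (55), are the parental types, so the F1 was F CT / f ct.
The recombinant classes are F ct and f CT: 35 + 38 = 73.
Recombination frequency = 73/200 = 0.3650 ≈ 36.5%, i.e. 36.5 centimorgans.

36.5 centimorgans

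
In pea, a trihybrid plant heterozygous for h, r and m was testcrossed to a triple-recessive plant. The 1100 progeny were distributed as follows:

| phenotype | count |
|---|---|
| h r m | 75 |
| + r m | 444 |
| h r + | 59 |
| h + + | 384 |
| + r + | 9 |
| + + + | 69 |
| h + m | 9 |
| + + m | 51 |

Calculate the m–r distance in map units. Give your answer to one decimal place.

11.6 map units

The two most frequent reciprocal classes, h + + and + r m, are the parental types, so the F1 was h + + / + r m.
The two rarest classes, h + m and + r +, are the double crossovers. Comparing them with the parentals, only the m allele has switched, so m is the middle locus and the order is h – m – r.
Crossovers in the m–r interval produce the single-crossover classes h r + and + + m (59 + 51 = 110) plus the double crossovers (18).
RF(m–r) = (110 + 18) / 1100 = 128/1100 = 0.1164 → 11.6 map units.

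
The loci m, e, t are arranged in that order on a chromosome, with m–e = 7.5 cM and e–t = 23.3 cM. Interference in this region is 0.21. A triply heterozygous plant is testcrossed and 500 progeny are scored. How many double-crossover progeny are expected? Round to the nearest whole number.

7

Map distances give recombination frequencies of 0.075 and 0.233 for the two intervals.
With interference 0.21 (so coincidence = 0.79), expected double-crossover frequency = 0.075 × 0.233 × 0.79 = 0.01381.
Expected number = 0.01381 × 500 = 6.90 ≈ 7.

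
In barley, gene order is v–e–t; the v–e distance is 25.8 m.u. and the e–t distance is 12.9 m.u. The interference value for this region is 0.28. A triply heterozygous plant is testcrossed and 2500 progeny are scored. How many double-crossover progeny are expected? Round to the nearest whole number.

Map distances give recombination frequencies of 0.258 and 0.129 for the two intervals.
With interference 0.28 (so coincidence = 0.72), expected double-crossover frequency = 0.258 × 0.129 × 0.72 = 0.02396.
Expected number = 0.02396 × 2500 = 59.91 ≈ 60.

60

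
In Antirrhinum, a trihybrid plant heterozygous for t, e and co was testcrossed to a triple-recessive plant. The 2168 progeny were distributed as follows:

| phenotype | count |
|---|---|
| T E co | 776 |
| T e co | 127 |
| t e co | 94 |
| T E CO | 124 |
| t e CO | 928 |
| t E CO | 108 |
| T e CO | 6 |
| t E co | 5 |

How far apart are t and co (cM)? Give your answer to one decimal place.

The two most frequent reciprocal classes, T E co and t e CO, are the parental types, so the F1 was T E co / t e CO.
The two rarest classes, t E co and T e CO, are the double crossovers. Comparing them with the parentals, only the t allele has switched, so t is the middle locus and the order is e – t – co.
Crossovers in the t–co interval produce the single-crossover classes T E CO and t e co (124 + 94 = 218) plus the double crossovers (11).
RF(t–co) = (218 + 11) / 2168 = 229/2168 = 0.1056 → 10.6 cM.

10.6 cM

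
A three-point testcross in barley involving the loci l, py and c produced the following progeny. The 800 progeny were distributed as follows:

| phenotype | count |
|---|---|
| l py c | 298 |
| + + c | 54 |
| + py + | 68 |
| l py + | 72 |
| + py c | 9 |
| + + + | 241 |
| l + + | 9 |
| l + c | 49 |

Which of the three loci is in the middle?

l

The two most frequent reciprocal classes, + + + and l py c, are the parental types, so the F1 was + + + / l py c.
The two rarest classes, l + + and + py c, are the double crossovers. Comparing them with the parentals, only the l allele has switched, so l is the middle locus and the order is c – l – py.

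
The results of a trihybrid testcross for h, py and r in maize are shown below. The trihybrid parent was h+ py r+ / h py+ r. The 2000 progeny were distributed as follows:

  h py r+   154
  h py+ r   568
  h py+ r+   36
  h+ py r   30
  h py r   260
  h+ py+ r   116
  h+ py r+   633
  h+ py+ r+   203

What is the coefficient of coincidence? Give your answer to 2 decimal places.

The two rarest classes, h+ py r and h py+ r+, are the double crossovers. Comparing them with the parentals, only the r allele has switched, so r is the middle locus and the order is py – r – h.
py–r: (463 + 66)/2000 = 0.2645; r–h: (270 + 66)/2000 = 0.1680.
Expected DCO frequency = 0.2645 × 0.1680 ≈ 0.04444; observed = 66/2000 ≈ 0.03300.
Coefficient of coincidence = 0.03300/0.04444 ≈ 0.74.

0.74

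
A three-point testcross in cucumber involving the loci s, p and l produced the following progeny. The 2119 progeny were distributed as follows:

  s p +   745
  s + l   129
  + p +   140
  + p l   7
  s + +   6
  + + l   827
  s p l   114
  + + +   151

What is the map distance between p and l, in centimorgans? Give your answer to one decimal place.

The two most frequent reciprocal classes, + + l and s p +, are the parental types, so the F1 was + + l / s p +.
The two rarest classes, + p l and s + +, are the double crossovers. Comparing them with the parentals, only the p allele has switched, so p is the middle locus and the order is s – p – l.
Crossovers in the p–l interval produce the single-crossover classes + + + and s p l (151 + 114 = 265) plus the double crossovers (13).
RF(p–l) = (265 + 13) / 2119 = 278/2119 = 0.1312 → 13.1 centimorgans.

13.1 centimorgans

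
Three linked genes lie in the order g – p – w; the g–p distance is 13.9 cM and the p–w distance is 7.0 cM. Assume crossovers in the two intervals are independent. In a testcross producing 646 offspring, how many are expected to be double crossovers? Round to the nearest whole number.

6

Map distances give recombination frequencies of 0.139 and 0.070 for the two intervals.
With no interference, expected double-crossover frequency = 0.139 × 0.070 = 0.00973.
Expected number = 0.00973 × 646 = 6.29 ≈ 6.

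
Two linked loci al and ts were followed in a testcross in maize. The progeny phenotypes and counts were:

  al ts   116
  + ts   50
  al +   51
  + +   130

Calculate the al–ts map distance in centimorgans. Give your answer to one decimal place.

29.1 centimorgans

The two most frequent classes, + + (130) and al ts (116), are the parental types, so the F1 was + + / al ts.
The recombinant classes are + ts and al +: 50 + 51 = 101.
Recombination frequency = 101/347 = 0.2911 ≈ 29.1%, i.e. 29.1 centimorgans.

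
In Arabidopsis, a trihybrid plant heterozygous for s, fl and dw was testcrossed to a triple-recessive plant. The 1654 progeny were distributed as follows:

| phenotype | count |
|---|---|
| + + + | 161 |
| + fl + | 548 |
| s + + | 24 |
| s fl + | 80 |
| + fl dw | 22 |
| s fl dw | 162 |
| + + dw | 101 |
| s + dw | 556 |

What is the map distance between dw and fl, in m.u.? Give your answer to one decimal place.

22.3 m.u.

The two most frequent reciprocal classes, + fl + and s + dw, are the parental types, so the F1 was + fl + / s + dw.
The two rarest classes, + fl dw and s + +, are the double crossovers. Comparing them with the parentals, only the dw allele has switched, so dw is the middle locus and the order is s – dw – fl.
Crossovers in the dw–fl interval produce the single-crossover classes + + + and s fl dw (161 + 162 = 323) plus the double crossovers (46).
RF(dw–fl) = (323 + 46) / 1654 = 369/1654 = 0.2231 → 22.3 m.u.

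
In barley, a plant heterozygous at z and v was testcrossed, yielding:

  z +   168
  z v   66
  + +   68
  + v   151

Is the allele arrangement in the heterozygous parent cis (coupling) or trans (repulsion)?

trans

The two most frequent classes are + v (151) and z + (168); these are the parental (non-recombinant) types.
So the F1 carried + v on one chromosome and z + on the other — the recessive alleles are on opposite chromosomes (trans / repulsion).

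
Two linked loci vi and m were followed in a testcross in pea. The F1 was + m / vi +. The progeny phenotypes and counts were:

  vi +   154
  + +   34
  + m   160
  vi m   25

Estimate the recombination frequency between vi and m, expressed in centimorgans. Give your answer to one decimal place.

The recombinant classes are + + and vi m: 34 + 25 = 59.
Recombination frequency = 59/373 = 0.1582 ≈ 15.8%, i.e. 15.8 centimorgans.

15.8 centimorgans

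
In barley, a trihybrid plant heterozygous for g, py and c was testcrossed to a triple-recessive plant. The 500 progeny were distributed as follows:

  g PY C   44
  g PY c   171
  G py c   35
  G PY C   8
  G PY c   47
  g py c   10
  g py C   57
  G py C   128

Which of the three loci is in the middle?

py

The two most frequent reciprocal classes, G py C and g PY c, are the parental types, so the F1 was G py C / g PY c.
The two rarest classes, G PY C and g py c, are the double crossovers. Comparing them with the parentals, only the py allele has switched, so py is the middle locus and the order is g – py – c.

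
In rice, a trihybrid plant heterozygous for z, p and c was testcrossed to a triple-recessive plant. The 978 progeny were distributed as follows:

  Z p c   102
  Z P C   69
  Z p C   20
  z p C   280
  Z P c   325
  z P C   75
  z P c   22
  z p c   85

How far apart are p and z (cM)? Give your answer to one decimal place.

The two most frequent reciprocal classes, z p C and Z P c, are the parental types, so the F1 was z p C / Z P c.
The two rarest classes, Z p C and z P c, are the double crossovers. Comparing them with the parentals, only the z allele has switched, so z is the middle locus and the order is c – z – p.
Crossovers in the z–p interval produce the single-crossover classes z P C and Z p c (75 + 102 = 177) plus the double crossovers (42).
RF(z–p) = (177 + 42) / 978 = 219/978 = 0.2239 → 22.4 cM.

22.4 cM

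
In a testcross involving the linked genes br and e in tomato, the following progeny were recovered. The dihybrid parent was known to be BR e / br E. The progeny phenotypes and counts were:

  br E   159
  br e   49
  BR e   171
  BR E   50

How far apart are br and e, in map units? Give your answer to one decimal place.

The recombinant classes are BR E and br e: 50 + 49 = 99.
Recombination frequency = 99/429 = 0.2308 ≈ 23.1%, i.e. 23.1 map units.

23.1 map units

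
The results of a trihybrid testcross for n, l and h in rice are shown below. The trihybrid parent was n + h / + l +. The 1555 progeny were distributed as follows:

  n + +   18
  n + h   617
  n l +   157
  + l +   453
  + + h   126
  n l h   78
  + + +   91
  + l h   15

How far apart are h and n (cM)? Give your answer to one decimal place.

The two rarest classes, n + + and + l h, are the double crossovers. Comparing them with the parentals, only the h allele has switched, so h is the middle locus and the order is l – h – n.
Crossovers in the h–n interval produce the single-crossover classes + + h and n l + (126 + 157 = 283) plus the double crossovers (33).
RF(h–n) = (283 + 33) / 1555 = 316/1555 = 0.2032 → 20.3 cM.

20.3 cM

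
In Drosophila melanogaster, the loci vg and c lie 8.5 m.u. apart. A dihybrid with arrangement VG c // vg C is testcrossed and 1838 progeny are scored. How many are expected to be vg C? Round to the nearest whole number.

841

A map distance of 8.5 m.u. corresponds to a recombination frequency of 0.085.
The F1 is VG c / vg C, so vg C is a parental gamete class with expected frequency (1 − r)/2 = 0.915/2 = 0.4575.
Expected number = 0.4575 × 1838 = 840.88 ≈ 841.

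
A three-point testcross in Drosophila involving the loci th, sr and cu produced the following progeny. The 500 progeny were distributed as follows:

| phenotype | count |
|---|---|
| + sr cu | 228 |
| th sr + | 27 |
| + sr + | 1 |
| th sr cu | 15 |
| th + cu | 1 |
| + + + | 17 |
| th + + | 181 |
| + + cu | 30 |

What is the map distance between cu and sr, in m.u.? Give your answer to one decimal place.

11.8 m.u.

The two most frequent reciprocal classes, th + + and + sr cu, are the parental types, so the F1 was th + + / + sr cu.
The two rarest classes, th + cu and + sr +, are the double crossovers. Comparing them with the parentals, only the cu allele has switched, so cu is the middle locus and the order is th – cu – sr.
Crossovers in the cu–sr interval produce the single-crossover classes th sr + and + + cu (27 + 30 = 57) plus the double crossovers (2).
RF(cu–sr) = (57 + 2) / 500 = 59/500 = 0.1180 → 11.8 m.u.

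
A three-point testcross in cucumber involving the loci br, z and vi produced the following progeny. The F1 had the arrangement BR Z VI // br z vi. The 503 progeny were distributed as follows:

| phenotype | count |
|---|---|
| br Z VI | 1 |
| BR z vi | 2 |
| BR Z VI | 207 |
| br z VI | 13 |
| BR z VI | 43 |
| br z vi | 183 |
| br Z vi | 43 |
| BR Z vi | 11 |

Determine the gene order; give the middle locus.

The two rarest classes, br Z VI and BR z vi, are the double crossovers. Comparing them with the parentals, only the br allele has switched, so br is the middle locus and the order is z – br – vi.

br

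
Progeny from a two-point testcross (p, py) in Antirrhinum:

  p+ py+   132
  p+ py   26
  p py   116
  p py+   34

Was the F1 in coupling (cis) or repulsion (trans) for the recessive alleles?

The two most frequent classes are p+ py+ (132) and p py (116); these are the parental (non-recombinant) types.
So the F1 carried p+ py+ on one chromosome and p py on the other — the recessive alleles are on the same chromosome (cis / coupling).

cis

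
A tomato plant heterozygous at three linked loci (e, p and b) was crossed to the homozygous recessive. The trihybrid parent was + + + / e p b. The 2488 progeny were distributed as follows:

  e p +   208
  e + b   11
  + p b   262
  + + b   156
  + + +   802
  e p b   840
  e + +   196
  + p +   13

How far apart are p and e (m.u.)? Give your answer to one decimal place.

19.4 m.u.

The two rarest classes, + p + and e + b, are the double crossovers. Comparing them with the parentals, only the p allele has switched, so p is the middle locus and the order is b – p – e.
Crossovers in the p–e interval produce the single-crossover classes e + + and + p b (196 + 262 = 458) plus the double crossovers (24).
RF(p–e) = (458 + 24) / 2488 = 482/2488 = 0.1937 → 19.4 m.u.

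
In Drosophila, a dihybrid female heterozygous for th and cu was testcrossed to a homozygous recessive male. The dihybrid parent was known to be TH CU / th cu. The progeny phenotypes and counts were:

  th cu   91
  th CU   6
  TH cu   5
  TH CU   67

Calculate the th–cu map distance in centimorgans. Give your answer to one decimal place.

6.5 centimorgans

The recombinant classes are TH cu and th CU: 5 + 6 = 11.
Recombination frequency = 11/169 = 0.0651 ≈ 6.5%, i.e. 6.5 centimorgans.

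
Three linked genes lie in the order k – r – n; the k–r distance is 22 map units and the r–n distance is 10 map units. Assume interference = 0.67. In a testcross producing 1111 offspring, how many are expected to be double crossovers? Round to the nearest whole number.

Map distances give recombination frequencies of 0.220 and 0.100 for the two intervals.
With interference 0.67 (so coincidence = 0.33), expected double-crossover frequency = 0.220 × 0.100 × 0.33 = 0.00726.
Expected number = 0.00726 × 1111 = 8.07 ≈ 8.

8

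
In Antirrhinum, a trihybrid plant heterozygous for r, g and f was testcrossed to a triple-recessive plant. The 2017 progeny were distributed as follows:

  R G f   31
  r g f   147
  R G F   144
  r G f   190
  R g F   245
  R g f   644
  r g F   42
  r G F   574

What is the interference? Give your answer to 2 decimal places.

The two most frequent reciprocal classes, R g f and r G F, are the parental types, so the F1 was R g f / r G F.
The two rarest classes, R G f and r g F, are the double crossovers. Comparing them with the parentals, only the g allele has switched, so g is the middle locus and the order is f – g – r.
f–g: (435 + 73)/2017 = 0.2519; g–r: (291 + 73)/2017 = 0.1805.
Expected DCO frequency = 0.2519 × 0.1805 ≈ 0.04547; observed = 73/2017 ≈ 0.03619.
Coefficient of coincidence = 0.03619/0.04547 ≈ 0.80; interference = 1 − 0.80 = 0.20.

0.20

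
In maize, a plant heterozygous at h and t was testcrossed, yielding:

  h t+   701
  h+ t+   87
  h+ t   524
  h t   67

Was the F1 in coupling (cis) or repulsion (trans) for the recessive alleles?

The two most frequent classes are h+ t (524) and h t+ (701); these are the parental (non-recombinant) types.
So the F1 carried h+ t on one chromosome and h t+ on the other — the recessive alleles are on opposite chromosomes (trans / repulsion).

trans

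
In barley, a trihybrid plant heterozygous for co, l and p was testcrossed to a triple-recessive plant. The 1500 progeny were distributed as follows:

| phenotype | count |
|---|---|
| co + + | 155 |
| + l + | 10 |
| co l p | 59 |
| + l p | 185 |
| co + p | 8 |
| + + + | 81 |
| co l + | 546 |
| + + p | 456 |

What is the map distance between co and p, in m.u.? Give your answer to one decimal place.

10.5 m.u.

The two most frequent reciprocal classes, + + p and co l +, are the parental types, so the F1 was + + p / co l +.
The two rarest classes, co + p and + l +, are the double crossovers. Comparing them with the parentals, only the co allele has switched, so co is the middle locus and the order is p – co – l.
Crossovers in the p–co interval produce the single-crossover classes + + + and co l p (81 + 59 = 140) plus the double crossovers (18).
RF(p–co) = (140 + 18) / 1500 = 158/1500 = 0.1053 → 10.5 m.u.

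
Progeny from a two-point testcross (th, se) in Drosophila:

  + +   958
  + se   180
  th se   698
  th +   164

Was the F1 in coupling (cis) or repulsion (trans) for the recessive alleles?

The two most frequent classes are + + (958) and th se (698); these are the parental (non-recombinant) types.
So the F1 carried + + on one chromosome and th se on the other — the recessive alleles are on the same chromosome (cis / coupling).

cis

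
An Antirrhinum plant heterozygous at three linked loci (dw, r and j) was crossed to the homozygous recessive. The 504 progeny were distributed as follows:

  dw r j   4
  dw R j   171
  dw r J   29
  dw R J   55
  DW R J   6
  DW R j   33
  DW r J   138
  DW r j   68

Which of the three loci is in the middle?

The two most frequent reciprocal classes, dw R j and DW r J, are the parental types, so the F1 was dw R j / DW r J.
The two rarest classes, dw r j and DW R J, are the double crossovers. Comparing them with the parentals, only the r allele has switched, so r is the middle locus and the order is j – r – dw.

r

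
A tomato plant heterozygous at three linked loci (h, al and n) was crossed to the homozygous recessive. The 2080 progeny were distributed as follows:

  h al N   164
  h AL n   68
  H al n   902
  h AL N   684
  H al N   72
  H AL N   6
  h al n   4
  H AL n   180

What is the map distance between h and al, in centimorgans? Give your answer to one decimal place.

17.0 centimorgans

The two most frequent reciprocal classes, h AL N and H al n, are the parental types, so the F1 was h AL N / H al n.
The two rarest classes, H AL N and h al n, are the double crossovers. Comparing them with the parentals, only the h allele has switched, so h is the middle locus and the order is n – h – al.
Crossovers in the h–al interval produce the single-crossover classes h al N and H AL n (164 + 180 = 344) plus the double crossovers (10).
RF(h–al) = (344 + 10) / 2080 = 354/2080 = 0.1702 → 17.0 centimorgans.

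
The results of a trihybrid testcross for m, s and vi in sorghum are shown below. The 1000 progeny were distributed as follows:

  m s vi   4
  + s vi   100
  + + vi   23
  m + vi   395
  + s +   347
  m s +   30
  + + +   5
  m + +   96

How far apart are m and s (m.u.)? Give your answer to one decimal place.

6.2 m.u.

The two most frequent reciprocal classes, m + vi and + s +, are the parental types, so the F1 was m + vi / + s +.
The two rarest classes, m s vi and + + +, are the double crossovers. Comparing them with the parentals, only the s allele has switched, so s is the middle locus and the order is vi – s – m.
Crossovers in the s–m interval produce the single-crossover classes + + vi and m s + (23 + 30 = 53) plus the double crossovers (9).
RF(s–m) = (53 + 9) / 1000 = 62/1000 = 0.0620 → 6.2 m.u.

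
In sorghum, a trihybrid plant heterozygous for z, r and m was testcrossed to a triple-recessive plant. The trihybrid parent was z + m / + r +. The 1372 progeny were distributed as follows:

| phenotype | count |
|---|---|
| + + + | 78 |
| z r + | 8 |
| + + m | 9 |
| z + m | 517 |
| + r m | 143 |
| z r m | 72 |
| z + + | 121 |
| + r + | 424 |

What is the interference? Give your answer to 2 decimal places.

The two rarest classes, + + m and z r +, are the double crossovers. Comparing them with the parentals, only the z allele has switched, so z is the middle locus and the order is r – z – m.
r–z: (150 + 17)/1372 = 0.1217; z–m: (264 + 17)/1372 = 0.2048.
Expected DCO frequency = 0.1217 × 0.2048 ≈ 0.02492; observed = 17/1372 ≈ 0.01239.
Coefficient of coincidence = 0.01239/0.02492 ≈ 0.50; interference = 1 − 0.50 = 0.50.

0.50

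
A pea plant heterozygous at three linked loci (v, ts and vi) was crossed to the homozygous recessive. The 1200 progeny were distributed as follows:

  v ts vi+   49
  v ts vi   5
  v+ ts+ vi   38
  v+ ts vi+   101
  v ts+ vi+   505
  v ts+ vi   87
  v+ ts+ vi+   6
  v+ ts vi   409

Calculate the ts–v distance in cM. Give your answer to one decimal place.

8.2 cM

The two most frequent reciprocal classes, v ts+ vi+ and v+ ts vi, are the parental types, so the F1 was v ts+ vi+ / v+ ts vi.
The two rarest classes, v+ ts+ vi+ and v ts vi, are the double crossovers. Comparing them with the parentals, only the v allele has switched, so v is the middle locus and the order is ts – v – vi.
Crossovers in the ts–v interval produce the single-crossover classes v ts vi+ and v+ ts+ vi (49 + 38 = 87) plus the double crossovers (11).
RF(ts–v) = (87 + 11) / 1200 = 98/1200 = 0.0817 → 8.2 cM.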